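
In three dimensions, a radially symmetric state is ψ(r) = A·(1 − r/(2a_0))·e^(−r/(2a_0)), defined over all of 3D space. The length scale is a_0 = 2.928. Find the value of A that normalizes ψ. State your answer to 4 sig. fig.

Require ∫ |ψ|² 4πr² dr = 1 over the whole domain.
In 3D with spherical symmetry the volume element is 4πr² dr.
The integral (without the A² prefactor) comes out to 8·π·a_0^3.
Hence A² = 1/[8·π·a_0^3].
Substituting a_0 = 2.928 gives A² = 0.0015851, so A = 0.039813.

A ≈ 0.03981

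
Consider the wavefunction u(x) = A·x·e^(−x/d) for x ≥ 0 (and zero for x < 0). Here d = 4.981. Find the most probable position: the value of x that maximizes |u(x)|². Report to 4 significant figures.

Set d/dx [|u(x)|²] = 0 and solve for x > 0.
Solving yields x = d.
With d = 4.981, the most probable position is 4.9810.

x ≈ 4.981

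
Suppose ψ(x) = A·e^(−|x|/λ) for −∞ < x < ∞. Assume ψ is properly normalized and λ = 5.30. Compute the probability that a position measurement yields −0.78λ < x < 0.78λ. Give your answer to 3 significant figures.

P ≈ 0.790

P = ∫_{−0.78λ}^{0.78λ} |ψ(x)|² dx.
With A² fixed by ∫|ψ|² = 1, i.e. A² = (λ)^(−1), substitute and integrate.
By symmetry take twice the x ≥ 0 contribution in numerator and denominator; the 2's cancel. Substituting u = x/λ, A² and the length scale cancel in the ratio: P = ∫_{0}^{0.78} e^(-2·u) du / ∫_{0}^{∞} e^(-2·u) du.
With ∫ e^(-2·u) du = -e^(-2·u)/2 + C, the region integral is 1/2 - e^(-39/25)/2 and the full one is 1/2.
The result is P = 0.7899.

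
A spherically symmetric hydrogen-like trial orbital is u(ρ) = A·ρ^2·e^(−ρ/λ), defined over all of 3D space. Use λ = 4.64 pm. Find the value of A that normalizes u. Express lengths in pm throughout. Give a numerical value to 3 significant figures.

A ≈ 0.000553 pm^(-7/2)

The normalization condition is ∫|u|² 4πρ² dρ = 1 from 0 to ∞.
In 3D with spherical symmetry the volume element is 4πρ² dρ.
Recall ∫₀^∞ ρ^m e^(−ρ/β) dρ = m!·β^(m+1), with u = A·ρ^2·e^(−ρ/λ), the integral evaluates to A²·[45·π·λ^7/2].
So A² = (45·π·λ^7/2)^(−1).
Substituting λ = 4.64 gives A² = 3.055E-7, so A = 0.0005527.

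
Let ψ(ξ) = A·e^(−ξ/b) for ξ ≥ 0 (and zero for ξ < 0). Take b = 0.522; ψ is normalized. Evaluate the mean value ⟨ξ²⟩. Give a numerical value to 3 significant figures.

⟨ξ²⟩ = ∫ ξ^2 |ψ|² dξ over the full domain.
With ∫₀^∞ ξ^2 e^(−αξ) dξ = 2!/α^3, since the A² factors cancel between numerator and denominator, ⟨ξ²⟩ = b^2/2.
With b = 0.522, ⟨ξ^2⟩ = 0.1362.

⟨ξ^2⟩ ≈ 0.136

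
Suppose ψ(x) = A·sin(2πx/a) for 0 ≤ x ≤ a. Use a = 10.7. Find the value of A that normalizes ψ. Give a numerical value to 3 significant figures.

Require ∫ |ψ|² dx = 1 over the whole domain.
Carrying out the integral gives A² · a/2.
Setting this equal to 1 gives A² = 1/(a/2).
With a = 10.7: A² = 0.1869 and A = 0.4323.

A ≈ 0.432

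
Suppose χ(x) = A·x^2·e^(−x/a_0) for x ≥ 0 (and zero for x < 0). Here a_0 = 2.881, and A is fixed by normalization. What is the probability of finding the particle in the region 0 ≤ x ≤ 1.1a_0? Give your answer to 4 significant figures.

P = ∫_{0}^{1.1a_0} |χ(x)|² dx.
With A² fixed by ∫|χ|² = 1, i.e. A² = (3·a_0^5/4)^(−1), substitute and integrate.
Let u = x/a_0; then A² and the length scale cancel, so P = ∫_{0}^{1.1} u^4·e^(-2·u) du ÷ ∫_{0}^{∞} u^4·e^(-2·u) du.
An antiderivative of u^4·e^(-2·u) is -(u^4/2 + u^3 + 3·u^2/2 + 3·u/2 + 3/4)·e^(-2·u); evaluating from 0 to 1.1 gives ≈ 0.0543722, while the full integral is 3/4.
Evaluating gives P = 0.072496.

P ≈ 0.07250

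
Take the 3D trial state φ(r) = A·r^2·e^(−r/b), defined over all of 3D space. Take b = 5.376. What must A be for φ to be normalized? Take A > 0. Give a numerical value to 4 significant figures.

A ≈ 0.0003302

The normalization condition is ∫|φ|² 4πr² dr = 1 from 0 to ∞.
Using ∫₀^∞ rⁿ e^(−αr) dr = n!/αⁿ⁺¹, with φ = A·r^2·e^(−r/b), the integral evaluates to A²·[45·π·b^7/2].
So A² = (45·π·b^7/2)^(−1).
Substituting b = 5.376 gives A² = 1.0901E-7, so A = 0.00033016.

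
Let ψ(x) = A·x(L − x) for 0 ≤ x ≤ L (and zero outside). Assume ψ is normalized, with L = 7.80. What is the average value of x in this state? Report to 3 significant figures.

The expectation value is the |ψ|²-weighted average of x: ∫ x|ψ|² dx.
Expanding the polynomial and integrating term by term, the ratio of the moment integral to the normalization integral gives ⟨x⟩ = L/2.
With L = 7.80, ⟨x⟩ = 3.900.

⟨x⟩ ≈ 3.90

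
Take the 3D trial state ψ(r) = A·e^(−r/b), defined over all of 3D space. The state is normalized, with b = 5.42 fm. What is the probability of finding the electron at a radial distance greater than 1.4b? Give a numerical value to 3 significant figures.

P ≈ 0.469

Integrate the radial probability density 4πr²|ψ|² over r > 1.4b.
The full normalization integral is A²·[π·b^3] = 1, fixing A².
Let u = r/b; then A², 4π and the length scale all cancel, so P = ∫_{1.4}^{∞} u^2·e^(-2·u) du ÷ ∫_{0}^{∞} u^2·e^(-2·u) du.
With ∫ u^2·e^(-2·u) du = -(2·u^2 + 2·u + 1)·e^(-2·u)/4 + C, the region integral is 193·e^(-14/5)/100 and the full one is 1/4.
Taking the ratio yields P = 0.4695.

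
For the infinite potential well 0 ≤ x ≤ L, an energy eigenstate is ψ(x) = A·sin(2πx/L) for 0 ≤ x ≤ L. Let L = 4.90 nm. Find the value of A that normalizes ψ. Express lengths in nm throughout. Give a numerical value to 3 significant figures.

A ≈ 0.639 nm^(-1/2)

Normalization requires ∫|ψ|² dx = 1, integrated from 0 to L.
∫|ψ|² dx = A²·(L/2).
So A² = (L/2)^(−1).
Substituting L = 4.90 gives A² = 0.4082, so A = 0.6389.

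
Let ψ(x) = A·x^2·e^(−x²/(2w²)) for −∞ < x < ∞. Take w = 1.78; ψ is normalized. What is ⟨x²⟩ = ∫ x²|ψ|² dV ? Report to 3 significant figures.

By definition ⟨x²⟩ = ∫ x^2 |ψ(x)|² dx.
Since the A² factors cancel between numerator and denominator, ⟨x²⟩ = 5·w^2/2.
Putting w = 1.78 gives 7.921.

⟨x^2⟩ ≈ 7.92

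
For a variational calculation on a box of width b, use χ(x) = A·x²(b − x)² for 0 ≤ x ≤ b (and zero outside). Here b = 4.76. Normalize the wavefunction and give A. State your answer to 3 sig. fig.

The normalization condition is ∫|χ|² dx = 1 from 0 to b.
Expanding the polynomial and integrating term by term, the integral (without the A² prefactor) comes out to b^9/630.
So A² = (b^9/630)^(−1).
Plugging in b = 4.76 yields A = 0.02241.

A ≈ 0.0224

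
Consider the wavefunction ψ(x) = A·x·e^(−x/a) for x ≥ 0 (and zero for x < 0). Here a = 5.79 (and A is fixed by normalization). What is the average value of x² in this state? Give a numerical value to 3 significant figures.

⟨x^2⟩ ≈ 101

By definition ⟨x²⟩ = ∫ x^2 |ψ(x)|² dx.
Using ∫₀^∞ xⁿ e^(−αx) dx = n!/αⁿ⁺¹, evaluating both integrals, ⟨x²⟩ = 3·a^2.
With a = 5.79, ⟨x^2⟩ = 100.6.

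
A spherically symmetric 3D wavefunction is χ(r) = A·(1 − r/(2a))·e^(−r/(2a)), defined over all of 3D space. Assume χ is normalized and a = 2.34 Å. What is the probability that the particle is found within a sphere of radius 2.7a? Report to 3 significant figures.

P ≈ 0.0599

Integrate the radial probability density 4πr²|χ|² over r ≤ 2.7a.
The full normalization integral is A²·[8·π·a^3] = 1, fixing A².
Let u = r/a; then A², 4π and the length scale all cancel, so P = ∫_{0}^{2.7} u^2·(1 - u/2)^2·e^(-u) du ÷ ∫_{0}^{∞} u^2·(1 - u/2)^2·e^(-u) du.
With ∫ u^2·(1 - u/2)^2·e^(-u) du = -(u^4/4 + u^2 + 2·u + 2)·e^(-u) + C, the region integral is ≈ 0.11986 and the full one is 2.
Taking the ratio yields P = 0.05993.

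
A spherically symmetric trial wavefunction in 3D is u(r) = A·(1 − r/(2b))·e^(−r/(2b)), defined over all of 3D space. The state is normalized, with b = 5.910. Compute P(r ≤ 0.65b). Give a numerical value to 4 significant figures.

P ≈ 0.01669

P = ∫ |u|² 4πr² dr over r ≤ 0.65b.
The full normalization integral is A²·[8·π·b^3] = 1, fixing A².
Substituting t = r/b, A², 4π and the length scale all cancel in the ratio: P = ∫_{0}^{0.65} t^2·(1 - t/2)^2·e^(-t) dt / ∫_{0}^{∞} t^2·(1 - t/2)^2·e^(-t) dt.
With ∫ t^2·(1 - t/2)^2·e^(-t) dt = -(t^4/4 + t^2 + 2·t + 2)·e^(-t) + C, the region integral is ≈ 0.0333875 and the full one is 2.
Taking the ratio yields P = 0.016694.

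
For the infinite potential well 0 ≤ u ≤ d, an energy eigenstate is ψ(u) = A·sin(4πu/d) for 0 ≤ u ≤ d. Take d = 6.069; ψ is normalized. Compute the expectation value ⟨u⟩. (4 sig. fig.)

⟨u⟩ ≈ 3.035

⟨u⟩ = ∫ u |ψ|² du over the full domain.
With ∫₀^d sin²(nπu/d) du = d/2, evaluating both integrals, ⟨u⟩ = d/2.
Putting d = 6.069 gives 3.0345.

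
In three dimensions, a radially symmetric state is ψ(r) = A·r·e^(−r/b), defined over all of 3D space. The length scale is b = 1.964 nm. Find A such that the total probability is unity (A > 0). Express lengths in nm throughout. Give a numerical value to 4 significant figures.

Normalization requires ∫|ψ|² 4πr² dr = 1, integrated from 0 to ∞.
With ∫₀^∞ r^4 e^(−αr) dr = 4!/α^5, with ψ = A·r·e^(−r/b), the integral evaluates to A²·[3·π·b^5].
Hence A² = 1/[3·π·b^5].
Plugging in b = 1.964 yields A = 0.060257.

A ≈ 0.06026 nm^(-5/2)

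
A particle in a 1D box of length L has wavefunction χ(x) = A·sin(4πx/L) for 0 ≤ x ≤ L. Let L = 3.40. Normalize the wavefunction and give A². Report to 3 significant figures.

Normalization requires ∫|χ|² dx = 1, integrated from 0 to L.
Carrying out the integral gives A² · L/2.
Plugging in L = 3.40 yields A = 0.7670.

A^2 ≈ 0.588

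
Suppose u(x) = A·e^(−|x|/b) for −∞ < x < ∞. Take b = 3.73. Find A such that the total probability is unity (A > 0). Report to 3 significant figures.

A ≈ 0.518

The normalization condition is ∫|u|² dx = 1 from −∞ to ∞.
The integral (without the A² prefactor) comes out to b.
Plugging in b = 3.73 yields A = 0.5178.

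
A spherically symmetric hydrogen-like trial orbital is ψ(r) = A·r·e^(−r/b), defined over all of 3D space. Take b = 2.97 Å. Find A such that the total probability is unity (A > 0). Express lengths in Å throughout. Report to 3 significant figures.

A ≈ 0.0214 Å^(-5/2)

The normalization condition is ∫|ψ|² 4πr² dr = 1 from 0 to ∞.
The angular integral contributes 4π, leaving ∫₀^∞ r²|ψ|² dr.
Recall ∫₀^∞ r^m e^(−r/β) dr = m!·β^(m+1), with ψ = A·r·e^(−r/b), the integral evaluates to A²·[3·π·b^5].
So A² = (3·π·b^5)^(−1).
With b = 2.97: A² = 0.0004591 and A = 0.02143.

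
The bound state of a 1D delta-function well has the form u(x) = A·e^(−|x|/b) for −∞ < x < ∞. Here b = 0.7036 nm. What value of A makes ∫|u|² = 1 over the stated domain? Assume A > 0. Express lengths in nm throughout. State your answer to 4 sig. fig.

A ≈ 1.192 nm^(-1/2)

The normalization condition is ∫|u|² dx = 1 from −∞ to ∞.
Using ∫₀^∞ xⁿ e^(−αx) dx = n!/αⁿ⁺¹, with u = A·e^(−|x|/b), the integral evaluates to A²·[b].
Setting this equal to 1 gives A² = 1/(b).
Substituting b = 0.7036 gives A² = 1.4213, so A = 1.1922.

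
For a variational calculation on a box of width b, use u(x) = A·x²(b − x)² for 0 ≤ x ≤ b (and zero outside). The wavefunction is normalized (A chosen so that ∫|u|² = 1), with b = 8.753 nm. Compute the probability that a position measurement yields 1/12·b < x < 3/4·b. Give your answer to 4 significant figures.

|u|² is the probability density, so P = ∫_{1/12·b}^{3/4·b} |u|² dx.
The normalization integral ∫|u|²dx over the whole domain equals b^9/630·A², and A² cancels in the ratio.
Substituting t = x/b, A² and the length scale cancel in the ratio: P = ∫_{1/12}^{3/4} t^4·(1 - t)^4 dt / ∫_{0}^{1} t^4·(1 - t)^4 dt.
An antiderivative of t^4·(1 - t)^4 is t^5·(70·t^4 - 315·t^3 + 540·t^2 - 420·t + 126)/630; evaluating from 1/12 to 3/4 gives ≈ 0.00150904, while the full integral is 1/630.
Taking the ratio, P = 0.95069.

P ≈ 0.9507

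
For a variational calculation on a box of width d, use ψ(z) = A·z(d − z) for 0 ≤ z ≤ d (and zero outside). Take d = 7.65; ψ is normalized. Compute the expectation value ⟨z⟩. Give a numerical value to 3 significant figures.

⟨z⟩ = ∫ z |ψ|² dz over the full domain.
Expanding the polynomial and integrating term by term, the ratio of the moment integral to the normalization integral gives ⟨z⟩ = d/2.
Putting d = 7.65 gives 3.825.

⟨z⟩ ≈ 3.83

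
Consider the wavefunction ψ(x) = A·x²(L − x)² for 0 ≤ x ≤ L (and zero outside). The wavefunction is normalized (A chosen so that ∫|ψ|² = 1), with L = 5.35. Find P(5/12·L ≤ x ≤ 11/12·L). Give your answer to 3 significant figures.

P ≈ 0.697

|ψ|² is the probability density, so P = ∫_{5/12·L}^{11/12·L} |ψ|² dx.
With A² fixed by ∫|ψ|² = 1, i.e. A² = (L^9/630)^(−1), substitute and integrate.
In terms of u = x/L (A² and the length scale cancel between numerator and denominator), P = [∫_{5/12}^{11/12} u^4·(1 - u)^4 du] / [∫_{0}^{1} u^4·(1 - u)^4 du].
With ∫ u^4·(1 - u)^4 du = u^5·(70·u^4 - 315·u^3 + 540·u^2 - 420·u + 126)/630 + C, the region integral is ≈ 0.0011068 and the full one is 1/630.
This works out to P = 0.6973.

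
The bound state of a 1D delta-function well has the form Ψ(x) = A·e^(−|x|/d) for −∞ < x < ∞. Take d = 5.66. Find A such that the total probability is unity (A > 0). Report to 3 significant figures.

Normalization requires ∫|Ψ|² dx = 1, integrated from −∞ to ∞.
With ∫₀^∞ x^0 e^(−αx) dx = 0!/α^1, with Ψ = A·e^(−|x|/d), the integral evaluates to A²·[d].
Plugging in d = 5.66 yields A = 0.4203.

A ≈ 0.420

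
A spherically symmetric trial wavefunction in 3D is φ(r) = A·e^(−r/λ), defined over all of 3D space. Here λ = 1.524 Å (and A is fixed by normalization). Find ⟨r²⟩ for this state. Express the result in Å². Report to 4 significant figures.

⟨r^2⟩ ≈ 6.968 Å^2

⟨r²⟩ = ∫ r^2 |φ|² 4πr² dr over the full domain.
Since the A² factors cancel between numerator and denominator, ⟨r²⟩ = 3·λ^2.
With λ = 1.524, ⟨r^2⟩ = 6.9677.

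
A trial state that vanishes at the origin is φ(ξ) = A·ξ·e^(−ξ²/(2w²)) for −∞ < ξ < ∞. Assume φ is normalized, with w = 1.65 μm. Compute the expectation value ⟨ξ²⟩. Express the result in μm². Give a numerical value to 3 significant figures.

The expectation value is the |φ|²-weighted average of ξ^2: ∫ ξ^2|φ|² dξ.
The ratio of the moment integral to the normalization integral gives ⟨ξ²⟩ = 3·w^2/2.
With w = 1.65, ⟨ξ^2⟩ = 4.084.

⟨ξ^2⟩ ≈ 4.08 μm^2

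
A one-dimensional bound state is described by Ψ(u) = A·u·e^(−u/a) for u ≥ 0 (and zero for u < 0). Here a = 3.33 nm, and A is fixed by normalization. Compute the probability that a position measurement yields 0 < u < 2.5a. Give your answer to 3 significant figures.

The probability is P = ∫ |Ψ|² du over [0, 2.5a].
With A² fixed by ∫|Ψ|² = 1, i.e. A² = (a^3/4)^(−1), substitute and integrate.
Substituting t = u/a, A² and the length scale cancel in the ratio: P = ∫_{0}^{2.5} t^2·e^(-2·t) dt / ∫_{0}^{∞} t^2·e^(-2·t) dt.
With ∫ t^2·e^(-2·t) dt = -(2·t^2 + 2·t + 1)·e^(-2·t)/4 + C, the region integral is 1/4 - 37·e^(-5)/8 and the full one is 1/4.
The result is P = 0.8753.

P ≈ 0.875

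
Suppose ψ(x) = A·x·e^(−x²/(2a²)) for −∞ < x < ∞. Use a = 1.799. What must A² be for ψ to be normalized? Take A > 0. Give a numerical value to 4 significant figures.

A^2 ≈ 0.1938

We need A² ∫|f|² dx = 1, taking the integral from −∞ to ∞.
With ∫_{−∞}^{∞} x^(2m) e^(−αx²) dx = (2m−1)!!·√π / (2^m α^(m+1/2)), the integral (without the A² prefactor) comes out to √(π)·a^3/2.
Setting this equal to 1 gives A² = 1/(√(π)·a^3/2).
Substituting a = 1.799 gives A² = 0.19380, so A = 0.44023.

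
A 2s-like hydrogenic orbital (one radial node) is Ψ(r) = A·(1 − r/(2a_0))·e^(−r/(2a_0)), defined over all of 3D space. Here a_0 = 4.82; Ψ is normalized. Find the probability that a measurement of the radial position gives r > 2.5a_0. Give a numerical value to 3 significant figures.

P ≈ 0.945

P = ∫ |Ψ|² 4πr² dr over r > 2.5a_0.
The full normalization integral is A²·[8·π·a_0^3] = 1, fixing A².
In terms of u = r/a_0 (A², 4π and the length scale all cancel between numerator and denominator), P = [∫_{2.5}^{∞} u^2·(1 - u/2)^2·e^(-u) du] / [∫_{0}^{∞} u^2·(1 - u/2)^2·e^(-u) du].
Using ∫ u^2·(1 - u/2)^2·e^(-u) du = -(u^4/4 + u^2 + 2·u + 2)·e^(-u), the numerator is 1473·e^(-5/2)/64 and the denominator is 2.
Taking the ratio yields P = 0.9446.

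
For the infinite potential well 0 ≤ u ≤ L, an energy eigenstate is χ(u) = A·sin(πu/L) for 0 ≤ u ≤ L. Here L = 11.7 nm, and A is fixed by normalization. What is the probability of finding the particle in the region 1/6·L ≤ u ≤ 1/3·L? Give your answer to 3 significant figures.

|χ|² is the probability density, so P = ∫_{1/6·L}^{1/3·L} |χ|² du.
The normalization integral ∫|χ|²du over the whole domain equals L/2·A², and A² cancels in the ratio.
Let t = u/L; then A² and the length scale cancel, so P = ∫_{1/6}^{1/3} sin(π·t)^2 dt ÷ ∫_{0}^{1} sin(π·t)^2 dt.
Using ∫ sin(π·t)^2 dt = t/2 - sin(2·π·t)/(4·π), the numerator is 1/12 and the denominator is 1/2.
Taking the ratio, P = 1/6.

P ≈ 0.167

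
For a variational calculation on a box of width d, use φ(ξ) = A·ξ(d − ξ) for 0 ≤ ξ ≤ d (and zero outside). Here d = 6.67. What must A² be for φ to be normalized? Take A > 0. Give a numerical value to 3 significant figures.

A^2 ≈ 0.00227

Normalization requires ∫|φ|² dξ = 1, integrated from 0 to d.
Expanding the polynomial and integrating term by term, with φ = A·ξ(d − ξ), the integral evaluates to A²·[d^5/30].
Setting this equal to 1 gives A² = 1/(d^5/30).
Substituting d = 6.67 gives A² = 0.002272, so A = 0.04767.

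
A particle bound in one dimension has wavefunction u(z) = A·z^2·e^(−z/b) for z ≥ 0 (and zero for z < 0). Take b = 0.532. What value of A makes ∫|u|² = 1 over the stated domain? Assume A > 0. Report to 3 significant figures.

A ≈ 5.59

Require ∫ |u|² dz = 1 over the whole domain.
With u = A·z^2·e^(−z/b), the integral evaluates to A²·[3·b^5/4].
Setting this equal to 1 gives A² = 1/(3·b^5/4).
Substituting b = 0.532 gives A² = 31.29, so A = 5.594.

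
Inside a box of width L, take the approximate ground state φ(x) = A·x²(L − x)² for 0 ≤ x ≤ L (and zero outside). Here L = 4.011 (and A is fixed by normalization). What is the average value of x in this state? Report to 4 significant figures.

By definition ⟨x⟩ = ∫ x |φ(x)|² dx.
Evaluating both integrals, ⟨x⟩ = L/2.
Putting L = 4.011 gives 2.0055.

⟨x⟩ ≈ 2.006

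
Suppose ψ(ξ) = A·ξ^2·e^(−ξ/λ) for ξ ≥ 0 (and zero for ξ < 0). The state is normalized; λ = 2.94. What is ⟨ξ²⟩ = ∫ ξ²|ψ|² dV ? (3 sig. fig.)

⟨ξ^2⟩ ≈ 64.8

By definition ⟨ξ²⟩ = ∫ ξ^2 |ψ(ξ)|² dξ.
Evaluating both integrals, ⟨ξ²⟩ = 15·λ^2/2.
With λ = 2.94, ⟨ξ^2⟩ = 64.83.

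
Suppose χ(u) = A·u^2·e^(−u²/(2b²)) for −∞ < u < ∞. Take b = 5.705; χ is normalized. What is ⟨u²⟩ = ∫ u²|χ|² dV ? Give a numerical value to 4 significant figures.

⟨u^2⟩ ≈ 81.37

⟨u²⟩ = ∫ u^2 |χ|² du over the full domain.
Using the Gaussian integral ∫_{−∞}^{∞} e^(−αu²) du = √(π/α), since the A² factors cancel between numerator and denominator, ⟨u²⟩ = 5·b^2/2.
Putting b = 5.705 gives 81.368.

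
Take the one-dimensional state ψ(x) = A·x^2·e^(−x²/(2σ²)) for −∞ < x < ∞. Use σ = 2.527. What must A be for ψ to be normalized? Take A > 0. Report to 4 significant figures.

A ≈ 0.08544

We need A² ∫|f|² dx = 1, taking the integral from −∞ to ∞.
Differentiating ∫e^(−αx²) dx = √(π/α) under α to get the higher moments, the integral (without the A² prefactor) comes out to 3·√(π)·σ^5/4.
Hence A² = 1/[3·√(π)·σ^5/4].
With σ = 2.527: A² = 0.0073002 and A = 0.085441.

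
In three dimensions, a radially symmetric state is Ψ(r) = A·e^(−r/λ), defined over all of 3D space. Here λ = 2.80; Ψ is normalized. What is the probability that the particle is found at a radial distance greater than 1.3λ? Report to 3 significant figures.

Integrate the radial probability density 4πr²|Ψ|² over r > 1.3λ.
The full normalization integral is A²·[π·λ^3] = 1, fixing A².
In terms of u = r/λ (A², 4π and the length scale all cancel between numerator and denominator), P = [∫_{1.3}^{∞} u^2·e^(-2·u) du] / [∫_{0}^{∞} u^2·e^(-2·u) du].
Using ∫ u^2·e^(-2·u) du = -(2·u^2 + 2·u + 1)·e^(-2·u)/4, the numerator is 349·e^(-13/5)/200 and the denominator is 1/4.
The region integral divided by the full integral gives P = 0.5184.

P ≈ 0.518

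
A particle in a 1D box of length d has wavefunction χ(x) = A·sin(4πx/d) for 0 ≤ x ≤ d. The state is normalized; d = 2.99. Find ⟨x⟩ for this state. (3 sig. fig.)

By definition ⟨x⟩ = ∫ x |χ(x)|² dx.
Evaluating both integrals, ⟨x⟩ = d/2.
Putting d = 2.99 gives 1.495.

⟨x⟩ ≈ 1.50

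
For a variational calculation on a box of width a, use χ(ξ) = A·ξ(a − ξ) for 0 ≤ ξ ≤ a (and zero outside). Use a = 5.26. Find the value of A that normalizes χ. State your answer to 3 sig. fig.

Normalization requires ∫|χ|² dξ = 1, integrated from 0 to a.
The integral (without the A² prefactor) comes out to a^5/30.
Hence A² = 1/[a^5/30].
Plugging in a = 5.26 yields A = 0.08632.

A ≈ 0.0863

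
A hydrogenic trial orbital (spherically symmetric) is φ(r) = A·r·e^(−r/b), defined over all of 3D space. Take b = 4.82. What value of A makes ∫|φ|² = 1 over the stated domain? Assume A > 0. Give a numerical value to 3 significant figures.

A ≈ 0.00639

We need A² ∫|f|² 4πr² dr = 1, taking the integral from 0 to ∞.
The angular integral contributes 4π, leaving ∫₀^∞ r²|φ|² dr.
With ∫₀^∞ r^4 e^(−αr) dr = 4!/α^5, carrying out the integral gives A² · 3·π·b^5.
With b = 4.82: A² = 0.00004078 and A = 0.006386.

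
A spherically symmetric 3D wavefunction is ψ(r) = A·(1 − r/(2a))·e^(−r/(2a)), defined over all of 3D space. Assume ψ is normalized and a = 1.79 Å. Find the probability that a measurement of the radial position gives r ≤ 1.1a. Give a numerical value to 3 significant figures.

P = ∫ |ψ|² 4πr² dr over r ≤ 1.1a.
Normalization gives A² = 1/(8·π·a^3).
Let u = r/a; then A², 4π and the length scale all cancel, so P = ∫_{0}^{1.1} u^2·(1 - u/2)^2·e^(-u) du ÷ ∫_{0}^{∞} u^2·(1 - u/2)^2·e^(-u) du.
With ∫ u^2·(1 - u/2)^2·e^(-u) du = -(u^4/4 + u^2 + 2·u + 2)·e^(-u) + C, the region integral is ≈ 0.077328 and the full one is 2.
The region integral divided by the full integral gives P = 0.03866.

P ≈ 0.0387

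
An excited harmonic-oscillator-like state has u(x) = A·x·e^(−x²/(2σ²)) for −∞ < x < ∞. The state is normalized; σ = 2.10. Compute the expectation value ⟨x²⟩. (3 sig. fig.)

⟨x^2⟩ ≈ 6.62

⟨x²⟩ = ∫ x^2 |u|² dx over the full domain.
Using the Gaussian integral ∫_{−∞}^{∞} e^(−αx²) dx = √(π/α), evaluating both integrals, ⟨x²⟩ = 3·σ^2/2.
Putting σ = 2.10 gives 6.615.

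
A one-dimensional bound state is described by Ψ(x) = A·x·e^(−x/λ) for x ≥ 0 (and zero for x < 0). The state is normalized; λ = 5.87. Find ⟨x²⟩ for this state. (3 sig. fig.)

⟨x^2⟩ ≈ 103

By definition ⟨x²⟩ = ∫ x^2 |Ψ(x)|² dx.
Recall ∫₀^∞ x^m e^(−x/β) dx = m!·β^(m+1), evaluating both integrals, ⟨x²⟩ = 3·λ^2.
Putting λ = 5.87 gives 103.4.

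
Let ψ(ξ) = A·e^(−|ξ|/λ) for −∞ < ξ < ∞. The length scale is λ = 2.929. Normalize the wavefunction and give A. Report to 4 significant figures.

Require ∫ |ψ|² dξ = 1 over the whole domain.
Carrying out the integral gives A² · λ.
So A² = (λ)^(−1).
Plugging in λ = 2.929 yields A = 0.58431.

A ≈ 0.5843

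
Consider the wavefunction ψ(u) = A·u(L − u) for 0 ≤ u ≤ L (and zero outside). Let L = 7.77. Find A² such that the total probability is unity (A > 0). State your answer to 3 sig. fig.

The normalization condition is ∫|ψ|² du = 1 from 0 to L.
Expanding the polynomial and integrating term by term, with ψ = A·u(L − u), the integral evaluates to A²·[L^5/30].
Plugging in L = 7.77 yields A = 0.03255.

A^2 ≈ 0.00106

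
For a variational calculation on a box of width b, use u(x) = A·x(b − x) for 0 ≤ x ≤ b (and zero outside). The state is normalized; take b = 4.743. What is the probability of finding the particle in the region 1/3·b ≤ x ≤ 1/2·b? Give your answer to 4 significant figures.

|u|² is the probability density, so P = ∫_{1/3·b}^{1/2·b} |u|² dx.
Since A² = 1/(b^5/30), this is the region integral divided by the full normalization integral.
Substituting t = x/b, A² and the length scale cancel in the ratio: P = ∫_{1/3}^{1/2} t^2·(1 - t)^2 dt / ∫_{0}^{1} t^2·(1 - t)^2 dt.
Using ∫ t^2·(1 - t)^2 dt = t^3·(6·t^2 - 15·t + 10)/30, the numerator is 47/4860 and the denominator is 1/30.
This works out to P = 47/162.

P ≈ 0.2901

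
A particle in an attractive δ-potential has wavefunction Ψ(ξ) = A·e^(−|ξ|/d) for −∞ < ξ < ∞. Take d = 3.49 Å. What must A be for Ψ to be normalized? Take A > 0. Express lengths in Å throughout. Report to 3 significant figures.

A ≈ 0.535 Å^(-1/2)

Require ∫ |Ψ|² dξ = 1 over the whole domain.
Recall ∫₀^∞ ξ^m e^(−ξ/β) dξ = m!·β^(m+1), with Ψ = A·e^(−|ξ|/d), the integral evaluates to A²·[d].
With d = 3.49: A² = 0.2865 and A = 0.5353.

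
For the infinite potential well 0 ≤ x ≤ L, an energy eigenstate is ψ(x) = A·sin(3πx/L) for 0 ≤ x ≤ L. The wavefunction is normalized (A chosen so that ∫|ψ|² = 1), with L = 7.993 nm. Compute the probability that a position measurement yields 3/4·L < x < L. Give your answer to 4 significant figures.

P ≈ 0.3031

The probability is P = ∫ |ψ|² dx over [3/4·L, L].
Since A² = 1/(L/2), this is the region integral divided by the full normalization integral.
Substituting u = x/L, A² and the length scale cancel in the ratio: P = ∫_{3/4}^{1} sin(3·π·u)^2 du / ∫_{0}^{1} sin(3·π·u)^2 du.
An antiderivative of sin(3·π·u)^2 is u/2 - sin(6·π·u)/(12·π); evaluating from 3/4 to 1 gives 1/(12·π) + 1/8, while the full integral is 1/2.
Taking the ratio, P = (2 + 3·π)/(12·π).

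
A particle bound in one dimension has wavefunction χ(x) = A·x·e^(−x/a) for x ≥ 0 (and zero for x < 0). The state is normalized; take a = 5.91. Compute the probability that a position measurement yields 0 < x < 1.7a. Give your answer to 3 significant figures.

P ≈ 0.660

P = ∫_{0}^{1.7a} |χ(x)|² dx.
With A² fixed by ∫|χ|² = 1, i.e. A² = (a^3/4)^(−1), substitute and integrate.
Let u = x/a; then A² and the length scale cancel, so P = ∫_{0}^{1.7} u^2·e^(-2·u) du ÷ ∫_{0}^{∞} u^2·e^(-2·u) du.
Using ∫ u^2·e^(-2·u) du = -(2·u^2 + 2·u + 1)·e^(-2·u)/4, the numerator is 1/4 - 509·e^(-17/5)/200 and the denominator is 1/4.
This works out to P = 0.6603.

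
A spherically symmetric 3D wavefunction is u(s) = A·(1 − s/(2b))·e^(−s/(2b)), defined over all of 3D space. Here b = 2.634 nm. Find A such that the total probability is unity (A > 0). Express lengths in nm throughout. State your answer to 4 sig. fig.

A ≈ 0.04666 nm^(-3/2)

Normalization requires ∫|u|² 4πs² ds = 1, integrated from 0 to ∞.
The angular integral contributes 4π, leaving ∫₀^∞ s²|u|² ds.
With u = A·(1 − s/(2b))·e^(−s/(2b)), the integral evaluates to A²·[8·π·b^3].
Setting this equal to 1 gives A² = 1/(8·π·b^3).
With b = 2.634: A² = 0.0021773 and A = 0.046661.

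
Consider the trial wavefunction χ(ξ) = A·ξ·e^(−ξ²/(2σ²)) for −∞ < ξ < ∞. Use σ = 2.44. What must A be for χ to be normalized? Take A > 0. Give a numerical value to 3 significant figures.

The normalization condition is ∫|χ|² dξ = 1 from −∞ to ∞.
With ∫_{−∞}^{∞} ξ^(2m) e^(−αξ²) dξ = (2m−1)!!·√π / (2^m α^(m+1/2)), carrying out the integral gives A² · √(π)·σ^3/2.
Setting this equal to 1 gives A² = 1/(√(π)·σ^3/2).
With σ = 2.44: A² = 0.07768 and A = 0.2787.

A ≈ 0.279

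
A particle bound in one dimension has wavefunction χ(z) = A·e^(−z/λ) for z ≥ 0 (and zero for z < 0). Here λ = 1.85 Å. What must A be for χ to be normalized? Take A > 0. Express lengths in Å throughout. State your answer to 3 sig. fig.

Normalization requires ∫|χ|² dz = 1, integrated from 0 to ∞.
The integral (without the A² prefactor) comes out to λ/2.
Hence A² = 1/[λ/2].
Substituting λ = 1.85 gives A² = 1.081, so A = 1.040.

A ≈ 1.04 Å^(-1/2)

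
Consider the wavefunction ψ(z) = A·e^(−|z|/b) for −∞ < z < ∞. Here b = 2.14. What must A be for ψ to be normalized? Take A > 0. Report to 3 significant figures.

The normalization condition is ∫|ψ|² dz = 1 from −∞ to ∞.
Recall ∫₀^∞ z^m e^(−z/β) dz = m!·β^(m+1), carrying out the integral gives A² · b.
Hence A² = 1/[b].
With b = 2.14: A² = 0.4673 and A = 0.6836.

A ≈ 0.684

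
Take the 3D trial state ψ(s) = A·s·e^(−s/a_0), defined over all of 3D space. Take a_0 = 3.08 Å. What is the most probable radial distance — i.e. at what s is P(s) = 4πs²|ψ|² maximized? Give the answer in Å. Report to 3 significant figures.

Set d/ds [P(s) = 4πs²|ψ|²] = 0 and solve for s > 0.
This gives s = 2·a_0.
With a_0 = 3.08, the most probable radial distance is 6.160 Å.

s ≈ 6.16 Å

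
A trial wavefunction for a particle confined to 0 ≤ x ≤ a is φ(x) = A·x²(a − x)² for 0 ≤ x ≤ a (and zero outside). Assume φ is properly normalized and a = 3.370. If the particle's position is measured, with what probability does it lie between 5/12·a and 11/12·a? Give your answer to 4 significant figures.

|φ|² is the probability density, so P = ∫_{5/12·a}^{11/12·a} |φ|² dx.
Since A² = 1/(a^9/630), this is the region integral divided by the full normalization integral.
Let u = x/a; then A² and the length scale cancel, so P = ∫_{5/12}^{11/12} u^4·(1 - u)^4 du ÷ ∫_{0}^{1} u^4·(1 - u)^4 du.
With ∫ u^4·(1 - u)^4 du = u^5·(70·u^4 - 315·u^3 + 540·u^2 - 420·u + 126)/630 + C, the region integral is ≈ 0.00110681 and the full one is 1/630.
Taking the ratio, P = 0.69729.

P ≈ 0.6973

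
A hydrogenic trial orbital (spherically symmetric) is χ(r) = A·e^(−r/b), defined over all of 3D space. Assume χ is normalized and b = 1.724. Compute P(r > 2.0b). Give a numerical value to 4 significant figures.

P ≈ 0.2381

Integrate the radial probability density 4πr²|χ|² over r > 2.0b.
The full normalization integral is A²·[π·b^3] = 1, fixing A².
Let u = r/b; then A², 4π and the length scale all cancel, so P = ∫_{2.0}^{∞} u^2·e^(-2·u) du ÷ ∫_{0}^{∞} u^2·e^(-2·u) du.
Using ∫ u^2·e^(-2·u) du = -(2·u^2 + 2·u + 1)·e^(-2·u)/4, the numerator is 13·e^(-4)/4 and the denominator is 1/4.
The region integral divided by the full integral gives P = 0.23810.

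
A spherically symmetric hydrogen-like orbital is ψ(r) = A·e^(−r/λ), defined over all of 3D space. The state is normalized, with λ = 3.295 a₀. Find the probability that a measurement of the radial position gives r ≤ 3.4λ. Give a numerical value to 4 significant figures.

P = ∫ |ψ|² 4πr² dr over r ≤ 3.4λ.
The full normalization integral is A²·[π·λ^3] = 1, fixing A².
Let u = r/λ; then A², 4π and the length scale all cancel, so P = ∫_{0}^{3.4} u^2·e^(-2·u) du ÷ ∫_{0}^{∞} u^2·e^(-2·u) du.
An antiderivative of u^2·e^(-2·u) is -(2·u^2 + 2·u + 1)·e^(-2·u)/4; evaluating from 0 to 3.4 gives 1/4 - 773·e^(-34/5)/100, while the full integral is 1/4.
The region integral divided by the full integral gives P = 0.96556.

P ≈ 0.9656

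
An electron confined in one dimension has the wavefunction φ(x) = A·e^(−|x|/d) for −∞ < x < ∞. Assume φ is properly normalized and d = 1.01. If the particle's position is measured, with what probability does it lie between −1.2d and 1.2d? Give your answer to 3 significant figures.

The probability is P = ∫ |φ|² dx over [−1.2d, 1.2d].
Since A² = 1/(d), this is the region integral divided by the full normalization integral.
By symmetry take twice the x ≥ 0 contribution in numerator and denominator; the 2's cancel. Substituting u = x/d, A² and the length scale cancel in the ratio: P = ∫_{0}^{1.2} e^(-2·u) du / ∫_{0}^{∞} e^(-2·u) du.
Using ∫ e^(-2·u) du = -e^(-2·u)/2, the numerator is 1/2 - e^(-12/5)/2 and the denominator is 1/2.
Evaluating gives P = 0.9093.

P ≈ 0.909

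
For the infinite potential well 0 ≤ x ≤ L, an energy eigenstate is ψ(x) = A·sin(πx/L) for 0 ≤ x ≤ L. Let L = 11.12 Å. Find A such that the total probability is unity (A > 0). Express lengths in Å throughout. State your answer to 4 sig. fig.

We need A² ∫|f|² dx = 1, taking the integral from 0 to L.
Using sin²θ = (1 − cos 2θ)/2, ∫|ψ|² dx = A²·(L/2).
With L = 11.12: A² = 0.17986 and A = 0.42409.

A ≈ 0.4241 Å^(-1/2)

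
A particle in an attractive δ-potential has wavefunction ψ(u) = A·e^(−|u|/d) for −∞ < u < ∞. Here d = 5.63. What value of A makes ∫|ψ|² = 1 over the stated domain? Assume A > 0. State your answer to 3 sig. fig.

A ≈ 0.421

Require ∫ |ψ|² du = 1 over the whole domain.
The integral (without the A² prefactor) comes out to d.
So A² = (d)^(−1).
Plugging in d = 5.63 yields A = 0.4214.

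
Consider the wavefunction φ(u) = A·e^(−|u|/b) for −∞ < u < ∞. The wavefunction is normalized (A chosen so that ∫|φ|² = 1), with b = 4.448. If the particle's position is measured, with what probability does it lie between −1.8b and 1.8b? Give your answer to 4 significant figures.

The probability is P = ∫ |φ|² du over [−1.8b, 1.8b].
The normalization integral ∫|φ|²du over the whole domain equals b·A², and A² cancels in the ratio.
By symmetry take twice the u ≥ 0 contribution in numerator and denominator; the 2's cancel. Substituting t = u/b, A² and the length scale cancel in the ratio: P = ∫_{0}^{1.8} e^(-2·t) dt / ∫_{0}^{∞} e^(-2·t) dt.
With ∫ e^(-2·t) dt = -e^(-2·t)/2 + C, the region integral is 1/2 - e^(-18/5)/2 and the full one is 1/2.
Taking the ratio, P = 0.97268.

P ≈ 0.9727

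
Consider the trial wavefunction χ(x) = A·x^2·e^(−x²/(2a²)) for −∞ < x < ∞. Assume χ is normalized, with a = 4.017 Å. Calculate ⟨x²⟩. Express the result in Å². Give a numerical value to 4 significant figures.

⟨x^2⟩ ≈ 40.34 Å^2

⟨x²⟩ = ∫ x^2 |χ|² dx over the full domain.
Evaluating both integrals, ⟨x²⟩ = 5·a^2/2.
With a = 4.017, ⟨x^2⟩ = 40.341.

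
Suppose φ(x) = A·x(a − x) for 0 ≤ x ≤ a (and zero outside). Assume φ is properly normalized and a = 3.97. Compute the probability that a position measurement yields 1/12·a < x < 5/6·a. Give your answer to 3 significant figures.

The probability is P = ∫ |φ|² dx over [1/12·a, 5/6·a].
The normalization integral ∫|φ|²dx over the whole domain equals a^5/30·A², and A² cancels in the ratio.
In terms of u = x/a (A² and the length scale cancel between numerator and denominator), P = [∫_{1/12}^{5/6} u^2·(1 - u)^2 du] / [∫_{0}^{1} u^2·(1 - u)^2 du].
With ∫ u^2·(1 - u)^2 du = u^3·(6·u^2 - 15·u + 10)/30 + C, the region integral is ≈ 0.031981 and the full one is 1/30.
The result is P = 4421/4608.

P ≈ 0.959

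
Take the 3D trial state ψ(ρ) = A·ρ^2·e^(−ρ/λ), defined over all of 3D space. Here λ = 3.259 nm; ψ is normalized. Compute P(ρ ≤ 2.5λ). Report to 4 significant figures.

Integrate the radial probability density 4πρ²|ψ|² over ρ ≤ 2.5λ.
A² is fixed by ∫₀^∞ 4πρ²|ψ|² dρ = 1, i.e. A² = (45·π·λ^7/2)^(−1).
In terms of u = ρ/λ (A², 4π and the length scale all cancel between numerator and denominator), P = [∫_{0}^{2.5} u^6·e^(-2·u) du] / [∫_{0}^{∞} u^6·e^(-2·u) du].
With ∫ u^6·e^(-2·u) du = -(4·u^6 + 12·u^5 + 30·u^4 + 60·u^3 + 90·u^2 + 90·u + 45)·e^(-2·u)/8 + C, the region integral is ≈ 1.33772 and the full one is 45/8.
This evaluates to P = 0.23782.

P ≈ 0.2378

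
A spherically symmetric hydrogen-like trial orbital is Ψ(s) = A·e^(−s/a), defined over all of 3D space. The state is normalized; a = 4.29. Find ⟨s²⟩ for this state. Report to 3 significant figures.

⟨s^2⟩ ≈ 55.2

The expectation value is the |Ψ|²-weighted average of s^2: ∫ s^2|Ψ|² 4πs² ds.
Since the A² factors cancel between numerator and denominator, ⟨s²⟩ = 3·a^2.
With a = 4.29, ⟨s^2⟩ = 55.21.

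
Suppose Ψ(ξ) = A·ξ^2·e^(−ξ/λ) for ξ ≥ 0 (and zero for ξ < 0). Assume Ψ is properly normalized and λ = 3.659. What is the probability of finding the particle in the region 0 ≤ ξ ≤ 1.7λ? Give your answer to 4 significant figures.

The probability is P = ∫ |Ψ|² dξ over [0, 1.7λ].
With A² fixed by ∫|Ψ|² = 1, i.e. A² = (3·λ^5/4)^(−1), substitute and integrate.
Substituting u = ξ/λ, A² and the length scale cancel in the ratio: P = ∫_{0}^{1.7} u^4·e^(-2·u) du / ∫_{0}^{∞} u^4·e^(-2·u) du.
With ∫ u^4·e^(-2·u) du = -(u^4/2 + u^3 + 3·u^2/2 + 3·u/2 + 3/4)·e^(-2·u) + C, the region integral is ≈ 0.191864 and the full one is 3/4.
This works out to P = 0.25582.

P ≈ 0.2558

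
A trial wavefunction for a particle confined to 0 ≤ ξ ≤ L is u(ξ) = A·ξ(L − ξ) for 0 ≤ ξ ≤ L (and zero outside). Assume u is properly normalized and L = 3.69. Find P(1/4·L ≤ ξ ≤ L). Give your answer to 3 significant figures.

P ≈ 0.896

|u|² is the probability density, so P = ∫_{1/4·L}^{L} |u|² dξ.
With A² fixed by ∫|u|² = 1, i.e. A² = (L^5/30)^(−1), substitute and integrate.
Substituting t = ξ/L, A² and the length scale cancel in the ratio: P = ∫_{1/4}^{1} t^2·(1 - t)^2 dt / ∫_{0}^{1} t^2·(1 - t)^2 dt.
With ∫ t^2·(1 - t)^2 dt = t^3·(6·t^2 - 15·t + 10)/30 + C, the region integral is 153/5120 and the full one is 1/30.
The result is P = 459/512.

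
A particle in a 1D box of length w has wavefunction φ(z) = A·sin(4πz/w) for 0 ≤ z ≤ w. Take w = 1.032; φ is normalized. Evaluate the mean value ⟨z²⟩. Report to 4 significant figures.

⟨z^2⟩ ≈ 0.3516

By definition ⟨z²⟩ = ∫ z^2 |φ(z)|² dz.
With ∫₀^w sin²(nπz/w) dz = w/2, since the A² factors cancel between numerator and denominator, ⟨z²⟩ = -w^2/(32·π^2) + w^2/3.
With w = 1.032, ⟨z^2⟩ = 0.35164.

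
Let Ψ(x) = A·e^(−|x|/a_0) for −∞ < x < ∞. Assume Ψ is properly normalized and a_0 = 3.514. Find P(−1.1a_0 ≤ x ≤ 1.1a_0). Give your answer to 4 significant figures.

P = ∫_{−1.1a_0}^{1.1a_0} |Ψ(x)|² dx.
The normalization integral ∫|Ψ|²dx over the whole domain equals a_0·A², and A² cancels in the ratio.
By symmetry take twice the x ≥ 0 contribution in numerator and denominator; the 2's cancel. Substituting u = x/a_0, A² and the length scale cancel in the ratio: P = ∫_{0}^{1.1} e^(-2·u) du / ∫_{0}^{∞} e^(-2·u) du.
An antiderivative of e^(-2·u) is -e^(-2·u)/2; evaluating from 0 to 1.1 gives 1/2 - e^(-11/5)/2, while the full integral is 1/2.
The result is P = 0.88920.

P ≈ 0.8892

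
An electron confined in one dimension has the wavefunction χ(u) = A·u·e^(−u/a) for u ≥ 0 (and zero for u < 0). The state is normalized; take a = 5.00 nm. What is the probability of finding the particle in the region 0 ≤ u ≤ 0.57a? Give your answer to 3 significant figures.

P ≈ 0.108

P = ∫_{0}^{0.57a} |χ(u)|² du.
With A² fixed by ∫|χ|² = 1, i.e. A² = (a^3/4)^(−1), substitute and integrate.
In terms of t = u/a (A² and the length scale cancel between numerator and denominator), P = [∫_{0}^{0.57} t^2·e^(-2·t) dt] / [∫_{0}^{∞} t^2·e^(-2·t) dt].
Using ∫ t^2·e^(-2·t) dt = -(2·t^2 + 2·t + 1)·e^(-2·t)/4, the numerator is ≈ 0.026942 and the denominator is 1/4.
Taking the ratio, P = 0.1078.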